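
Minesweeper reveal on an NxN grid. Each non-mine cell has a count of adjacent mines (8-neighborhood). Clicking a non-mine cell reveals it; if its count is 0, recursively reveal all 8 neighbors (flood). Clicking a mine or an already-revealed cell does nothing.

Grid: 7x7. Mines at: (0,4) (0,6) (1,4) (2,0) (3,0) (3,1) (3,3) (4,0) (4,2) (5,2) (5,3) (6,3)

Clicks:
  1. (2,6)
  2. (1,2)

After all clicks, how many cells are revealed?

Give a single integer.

Click 1 (2,6) count=0: revealed 17 new [(1,5) (1,6) (2,4) (2,5) (2,6) (3,4) (3,5) (3,6) (4,4) (4,5) (4,6) (5,4) (5,5) (5,6) (6,4) (6,5) (6,6)] -> total=17
Click 2 (1,2) count=0: revealed 11 new [(0,0) (0,1) (0,2) (0,3) (1,0) (1,1) (1,2) (1,3) (2,1) (2,2) (2,3)] -> total=28

Answer: 28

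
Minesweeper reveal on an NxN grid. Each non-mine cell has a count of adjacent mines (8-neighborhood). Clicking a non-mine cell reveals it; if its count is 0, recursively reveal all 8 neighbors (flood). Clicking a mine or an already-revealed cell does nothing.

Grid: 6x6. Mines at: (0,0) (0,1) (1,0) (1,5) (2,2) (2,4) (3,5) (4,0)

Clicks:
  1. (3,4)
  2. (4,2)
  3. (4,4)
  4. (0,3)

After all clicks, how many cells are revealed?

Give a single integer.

Click 1 (3,4) count=2: revealed 1 new [(3,4)] -> total=1
Click 2 (4,2) count=0: revealed 13 new [(3,1) (3,2) (3,3) (4,1) (4,2) (4,3) (4,4) (4,5) (5,1) (5,2) (5,3) (5,4) (5,5)] -> total=14
Click 3 (4,4) count=1: revealed 0 new [(none)] -> total=14
Click 4 (0,3) count=0: revealed 6 new [(0,2) (0,3) (0,4) (1,2) (1,3) (1,4)] -> total=20

Answer: 20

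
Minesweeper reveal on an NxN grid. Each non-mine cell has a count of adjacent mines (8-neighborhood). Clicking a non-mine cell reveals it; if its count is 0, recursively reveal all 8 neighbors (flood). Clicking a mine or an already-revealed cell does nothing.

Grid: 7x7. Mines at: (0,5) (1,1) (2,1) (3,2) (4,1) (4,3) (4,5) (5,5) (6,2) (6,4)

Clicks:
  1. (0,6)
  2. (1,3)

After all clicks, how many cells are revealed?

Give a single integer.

Answer: 18

Derivation:
Click 1 (0,6) count=1: revealed 1 new [(0,6)] -> total=1
Click 2 (1,3) count=0: revealed 17 new [(0,2) (0,3) (0,4) (1,2) (1,3) (1,4) (1,5) (1,6) (2,2) (2,3) (2,4) (2,5) (2,6) (3,3) (3,4) (3,5) (3,6)] -> total=18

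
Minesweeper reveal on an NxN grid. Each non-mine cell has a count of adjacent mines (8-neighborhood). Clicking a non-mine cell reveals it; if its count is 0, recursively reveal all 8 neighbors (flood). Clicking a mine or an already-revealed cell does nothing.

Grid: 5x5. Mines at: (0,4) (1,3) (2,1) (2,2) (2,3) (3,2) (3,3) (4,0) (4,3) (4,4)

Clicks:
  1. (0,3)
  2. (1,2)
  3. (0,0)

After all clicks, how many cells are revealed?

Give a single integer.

Answer: 7

Derivation:
Click 1 (0,3) count=2: revealed 1 new [(0,3)] -> total=1
Click 2 (1,2) count=4: revealed 1 new [(1,2)] -> total=2
Click 3 (0,0) count=0: revealed 5 new [(0,0) (0,1) (0,2) (1,0) (1,1)] -> total=7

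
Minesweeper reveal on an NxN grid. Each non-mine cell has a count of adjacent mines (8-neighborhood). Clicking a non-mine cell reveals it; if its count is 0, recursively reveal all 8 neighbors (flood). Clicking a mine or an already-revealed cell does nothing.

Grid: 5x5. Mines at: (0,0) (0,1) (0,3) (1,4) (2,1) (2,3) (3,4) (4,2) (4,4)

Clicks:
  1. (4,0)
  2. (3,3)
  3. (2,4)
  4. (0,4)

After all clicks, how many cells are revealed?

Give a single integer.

Click 1 (4,0) count=0: revealed 4 new [(3,0) (3,1) (4,0) (4,1)] -> total=4
Click 2 (3,3) count=4: revealed 1 new [(3,3)] -> total=5
Click 3 (2,4) count=3: revealed 1 new [(2,4)] -> total=6
Click 4 (0,4) count=2: revealed 1 new [(0,4)] -> total=7

Answer: 7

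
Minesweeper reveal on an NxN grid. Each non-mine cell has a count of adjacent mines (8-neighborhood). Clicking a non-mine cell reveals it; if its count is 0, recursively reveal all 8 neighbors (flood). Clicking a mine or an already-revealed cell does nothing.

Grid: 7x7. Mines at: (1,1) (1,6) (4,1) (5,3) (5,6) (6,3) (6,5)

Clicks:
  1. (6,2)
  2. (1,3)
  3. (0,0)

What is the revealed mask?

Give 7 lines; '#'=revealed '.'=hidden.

Answer: #.####.
..####.
..#####
..#####
..#####
.......
..#....

Derivation:
Click 1 (6,2) count=2: revealed 1 new [(6,2)] -> total=1
Click 2 (1,3) count=0: revealed 23 new [(0,2) (0,3) (0,4) (0,5) (1,2) (1,3) (1,4) (1,5) (2,2) (2,3) (2,4) (2,5) (2,6) (3,2) (3,3) (3,4) (3,5) (3,6) (4,2) (4,3) (4,4) (4,5) (4,6)] -> total=24
Click 3 (0,0) count=1: revealed 1 new [(0,0)] -> total=25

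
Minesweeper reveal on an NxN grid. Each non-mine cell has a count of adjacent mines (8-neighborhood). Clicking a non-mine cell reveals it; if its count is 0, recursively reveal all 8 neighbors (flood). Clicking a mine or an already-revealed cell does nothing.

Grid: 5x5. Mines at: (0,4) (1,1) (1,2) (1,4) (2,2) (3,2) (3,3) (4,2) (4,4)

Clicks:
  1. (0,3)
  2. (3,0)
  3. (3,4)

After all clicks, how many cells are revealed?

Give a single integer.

Click 1 (0,3) count=3: revealed 1 new [(0,3)] -> total=1
Click 2 (3,0) count=0: revealed 6 new [(2,0) (2,1) (3,0) (3,1) (4,0) (4,1)] -> total=7
Click 3 (3,4) count=2: revealed 1 new [(3,4)] -> total=8

Answer: 8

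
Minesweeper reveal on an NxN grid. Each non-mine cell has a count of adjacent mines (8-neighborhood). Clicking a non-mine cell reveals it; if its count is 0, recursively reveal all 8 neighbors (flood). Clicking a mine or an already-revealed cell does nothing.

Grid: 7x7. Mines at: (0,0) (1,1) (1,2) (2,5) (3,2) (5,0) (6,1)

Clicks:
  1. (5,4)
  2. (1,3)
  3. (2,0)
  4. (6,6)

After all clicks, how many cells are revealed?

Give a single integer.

Click 1 (5,4) count=0: revealed 19 new [(3,3) (3,4) (3,5) (3,6) (4,2) (4,3) (4,4) (4,5) (4,6) (5,2) (5,3) (5,4) (5,5) (5,6) (6,2) (6,3) (6,4) (6,5) (6,6)] -> total=19
Click 2 (1,3) count=1: revealed 1 new [(1,3)] -> total=20
Click 3 (2,0) count=1: revealed 1 new [(2,0)] -> total=21
Click 4 (6,6) count=0: revealed 0 new [(none)] -> total=21

Answer: 21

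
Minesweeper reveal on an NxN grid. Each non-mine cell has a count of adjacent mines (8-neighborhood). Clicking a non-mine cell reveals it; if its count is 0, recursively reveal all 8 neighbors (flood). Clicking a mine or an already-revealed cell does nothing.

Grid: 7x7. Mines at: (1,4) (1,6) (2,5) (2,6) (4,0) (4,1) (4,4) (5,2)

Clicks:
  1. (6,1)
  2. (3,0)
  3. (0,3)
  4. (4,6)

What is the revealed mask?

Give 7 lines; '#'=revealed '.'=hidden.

Answer: ...#...
.......
.......
#....##
.....##
...####
.#.####

Derivation:
Click 1 (6,1) count=1: revealed 1 new [(6,1)] -> total=1
Click 2 (3,0) count=2: revealed 1 new [(3,0)] -> total=2
Click 3 (0,3) count=1: revealed 1 new [(0,3)] -> total=3
Click 4 (4,6) count=0: revealed 12 new [(3,5) (3,6) (4,5) (4,6) (5,3) (5,4) (5,5) (5,6) (6,3) (6,4) (6,5) (6,6)] -> total=15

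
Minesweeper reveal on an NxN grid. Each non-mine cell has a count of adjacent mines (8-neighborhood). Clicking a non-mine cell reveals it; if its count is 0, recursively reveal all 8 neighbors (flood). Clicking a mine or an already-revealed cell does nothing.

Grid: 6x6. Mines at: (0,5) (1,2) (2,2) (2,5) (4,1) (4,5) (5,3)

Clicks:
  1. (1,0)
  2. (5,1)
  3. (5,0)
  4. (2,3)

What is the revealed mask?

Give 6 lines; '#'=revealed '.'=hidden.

Click 1 (1,0) count=0: revealed 8 new [(0,0) (0,1) (1,0) (1,1) (2,0) (2,1) (3,0) (3,1)] -> total=8
Click 2 (5,1) count=1: revealed 1 new [(5,1)] -> total=9
Click 3 (5,0) count=1: revealed 1 new [(5,0)] -> total=10
Click 4 (2,3) count=2: revealed 1 new [(2,3)] -> total=11

Answer: ##....
##....
##.#..
##....
......
##....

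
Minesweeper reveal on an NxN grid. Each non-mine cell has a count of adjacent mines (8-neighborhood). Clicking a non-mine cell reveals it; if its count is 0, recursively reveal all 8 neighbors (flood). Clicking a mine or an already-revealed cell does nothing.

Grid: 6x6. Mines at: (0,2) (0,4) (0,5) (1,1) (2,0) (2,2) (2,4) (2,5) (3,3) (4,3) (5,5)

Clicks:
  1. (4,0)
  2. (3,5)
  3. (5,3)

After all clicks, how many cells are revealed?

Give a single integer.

Answer: 11

Derivation:
Click 1 (4,0) count=0: revealed 9 new [(3,0) (3,1) (3,2) (4,0) (4,1) (4,2) (5,0) (5,1) (5,2)] -> total=9
Click 2 (3,5) count=2: revealed 1 new [(3,5)] -> total=10
Click 3 (5,3) count=1: revealed 1 new [(5,3)] -> total=11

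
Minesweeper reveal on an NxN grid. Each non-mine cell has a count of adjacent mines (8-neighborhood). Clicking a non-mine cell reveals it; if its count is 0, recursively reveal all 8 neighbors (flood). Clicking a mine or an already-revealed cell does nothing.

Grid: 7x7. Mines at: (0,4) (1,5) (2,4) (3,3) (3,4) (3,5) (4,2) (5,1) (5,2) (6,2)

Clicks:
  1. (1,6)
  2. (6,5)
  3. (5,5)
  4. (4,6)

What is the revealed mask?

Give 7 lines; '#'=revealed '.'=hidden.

Click 1 (1,6) count=1: revealed 1 new [(1,6)] -> total=1
Click 2 (6,5) count=0: revealed 12 new [(4,3) (4,4) (4,5) (4,6) (5,3) (5,4) (5,5) (5,6) (6,3) (6,4) (6,5) (6,6)] -> total=13
Click 3 (5,5) count=0: revealed 0 new [(none)] -> total=13
Click 4 (4,6) count=1: revealed 0 new [(none)] -> total=13

Answer: .......
......#
.......
.......
...####
...####
...####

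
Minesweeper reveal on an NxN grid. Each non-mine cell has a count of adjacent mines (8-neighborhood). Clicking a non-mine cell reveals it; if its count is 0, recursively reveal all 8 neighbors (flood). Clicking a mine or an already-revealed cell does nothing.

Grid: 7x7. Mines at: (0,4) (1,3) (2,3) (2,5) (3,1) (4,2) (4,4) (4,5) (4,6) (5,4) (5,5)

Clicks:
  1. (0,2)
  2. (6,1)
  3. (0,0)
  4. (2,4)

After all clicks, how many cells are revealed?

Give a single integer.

Click 1 (0,2) count=1: revealed 1 new [(0,2)] -> total=1
Click 2 (6,1) count=0: revealed 10 new [(4,0) (4,1) (5,0) (5,1) (5,2) (5,3) (6,0) (6,1) (6,2) (6,3)] -> total=11
Click 3 (0,0) count=0: revealed 8 new [(0,0) (0,1) (1,0) (1,1) (1,2) (2,0) (2,1) (2,2)] -> total=19
Click 4 (2,4) count=3: revealed 1 new [(2,4)] -> total=20

Answer: 20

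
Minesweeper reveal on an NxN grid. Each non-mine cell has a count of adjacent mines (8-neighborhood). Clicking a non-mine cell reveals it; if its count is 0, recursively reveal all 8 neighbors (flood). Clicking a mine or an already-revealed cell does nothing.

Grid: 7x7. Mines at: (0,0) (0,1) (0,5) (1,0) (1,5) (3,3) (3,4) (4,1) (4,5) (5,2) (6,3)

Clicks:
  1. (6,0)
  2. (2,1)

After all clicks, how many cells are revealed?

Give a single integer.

Answer: 5

Derivation:
Click 1 (6,0) count=0: revealed 4 new [(5,0) (5,1) (6,0) (6,1)] -> total=4
Click 2 (2,1) count=1: revealed 1 new [(2,1)] -> total=5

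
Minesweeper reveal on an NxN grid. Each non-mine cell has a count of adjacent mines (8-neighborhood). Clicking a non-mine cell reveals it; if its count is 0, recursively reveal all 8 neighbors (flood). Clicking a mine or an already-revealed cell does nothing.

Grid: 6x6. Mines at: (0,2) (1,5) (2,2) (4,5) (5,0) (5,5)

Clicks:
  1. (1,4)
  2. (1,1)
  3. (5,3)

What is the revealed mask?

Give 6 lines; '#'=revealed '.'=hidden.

Click 1 (1,4) count=1: revealed 1 new [(1,4)] -> total=1
Click 2 (1,1) count=2: revealed 1 new [(1,1)] -> total=2
Click 3 (5,3) count=0: revealed 12 new [(3,1) (3,2) (3,3) (3,4) (4,1) (4,2) (4,3) (4,4) (5,1) (5,2) (5,3) (5,4)] -> total=14

Answer: ......
.#..#.
......
.####.
.####.
.####.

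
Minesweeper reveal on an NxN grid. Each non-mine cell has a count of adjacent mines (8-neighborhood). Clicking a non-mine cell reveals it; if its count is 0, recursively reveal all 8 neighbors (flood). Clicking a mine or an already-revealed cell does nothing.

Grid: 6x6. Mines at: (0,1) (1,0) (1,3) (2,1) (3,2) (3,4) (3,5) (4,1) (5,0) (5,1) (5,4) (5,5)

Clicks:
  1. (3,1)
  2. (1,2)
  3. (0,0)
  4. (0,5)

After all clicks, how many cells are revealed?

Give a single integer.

Answer: 9

Derivation:
Click 1 (3,1) count=3: revealed 1 new [(3,1)] -> total=1
Click 2 (1,2) count=3: revealed 1 new [(1,2)] -> total=2
Click 3 (0,0) count=2: revealed 1 new [(0,0)] -> total=3
Click 4 (0,5) count=0: revealed 6 new [(0,4) (0,5) (1,4) (1,5) (2,4) (2,5)] -> total=9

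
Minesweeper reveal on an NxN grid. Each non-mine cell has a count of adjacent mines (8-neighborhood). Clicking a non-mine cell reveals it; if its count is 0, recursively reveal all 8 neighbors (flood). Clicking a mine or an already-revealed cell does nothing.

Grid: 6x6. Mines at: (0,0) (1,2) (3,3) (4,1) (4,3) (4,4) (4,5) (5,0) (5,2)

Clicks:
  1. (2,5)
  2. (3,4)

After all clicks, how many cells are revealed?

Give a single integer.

Answer: 11

Derivation:
Click 1 (2,5) count=0: revealed 11 new [(0,3) (0,4) (0,5) (1,3) (1,4) (1,5) (2,3) (2,4) (2,5) (3,4) (3,5)] -> total=11
Click 2 (3,4) count=4: revealed 0 new [(none)] -> total=11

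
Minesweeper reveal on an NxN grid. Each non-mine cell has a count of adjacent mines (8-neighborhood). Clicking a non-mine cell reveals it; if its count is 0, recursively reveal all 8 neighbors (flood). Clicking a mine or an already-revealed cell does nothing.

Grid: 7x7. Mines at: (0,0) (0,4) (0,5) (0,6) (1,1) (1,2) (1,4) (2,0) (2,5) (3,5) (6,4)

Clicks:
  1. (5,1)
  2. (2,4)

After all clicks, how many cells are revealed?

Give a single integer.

Answer: 23

Derivation:
Click 1 (5,1) count=0: revealed 23 new [(2,1) (2,2) (2,3) (2,4) (3,0) (3,1) (3,2) (3,3) (3,4) (4,0) (4,1) (4,2) (4,3) (4,4) (5,0) (5,1) (5,2) (5,3) (5,4) (6,0) (6,1) (6,2) (6,3)] -> total=23
Click 2 (2,4) count=3: revealed 0 new [(none)] -> total=23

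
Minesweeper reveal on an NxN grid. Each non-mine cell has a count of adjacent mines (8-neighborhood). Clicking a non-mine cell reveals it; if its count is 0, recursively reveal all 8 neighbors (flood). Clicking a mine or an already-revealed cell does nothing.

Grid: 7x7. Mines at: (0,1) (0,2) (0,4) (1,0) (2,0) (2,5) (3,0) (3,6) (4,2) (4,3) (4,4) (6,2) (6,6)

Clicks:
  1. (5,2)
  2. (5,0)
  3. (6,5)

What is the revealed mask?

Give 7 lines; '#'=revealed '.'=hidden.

Click 1 (5,2) count=3: revealed 1 new [(5,2)] -> total=1
Click 2 (5,0) count=0: revealed 6 new [(4,0) (4,1) (5,0) (5,1) (6,0) (6,1)] -> total=7
Click 3 (6,5) count=1: revealed 1 new [(6,5)] -> total=8

Answer: .......
.......
.......
.......
##.....
###....
##...#.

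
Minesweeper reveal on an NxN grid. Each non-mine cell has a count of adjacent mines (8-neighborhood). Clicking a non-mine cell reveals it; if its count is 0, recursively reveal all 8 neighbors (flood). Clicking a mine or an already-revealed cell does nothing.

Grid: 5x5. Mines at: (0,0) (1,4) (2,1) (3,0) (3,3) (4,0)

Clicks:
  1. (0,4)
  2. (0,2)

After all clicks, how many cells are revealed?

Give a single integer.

Click 1 (0,4) count=1: revealed 1 new [(0,4)] -> total=1
Click 2 (0,2) count=0: revealed 6 new [(0,1) (0,2) (0,3) (1,1) (1,2) (1,3)] -> total=7

Answer: 7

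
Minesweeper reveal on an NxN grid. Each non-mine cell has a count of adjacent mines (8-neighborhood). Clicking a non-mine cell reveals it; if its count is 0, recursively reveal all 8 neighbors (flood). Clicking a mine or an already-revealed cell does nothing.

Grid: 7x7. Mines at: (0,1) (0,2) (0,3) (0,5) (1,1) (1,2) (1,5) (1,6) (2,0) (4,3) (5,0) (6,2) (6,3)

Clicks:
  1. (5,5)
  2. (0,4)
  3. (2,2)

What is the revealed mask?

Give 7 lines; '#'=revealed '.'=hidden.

Answer: ....#..
.......
..#.###
....###
....###
....###
....###

Derivation:
Click 1 (5,5) count=0: revealed 15 new [(2,4) (2,5) (2,6) (3,4) (3,5) (3,6) (4,4) (4,5) (4,6) (5,4) (5,5) (5,6) (6,4) (6,5) (6,6)] -> total=15
Click 2 (0,4) count=3: revealed 1 new [(0,4)] -> total=16
Click 3 (2,2) count=2: revealed 1 new [(2,2)] -> total=17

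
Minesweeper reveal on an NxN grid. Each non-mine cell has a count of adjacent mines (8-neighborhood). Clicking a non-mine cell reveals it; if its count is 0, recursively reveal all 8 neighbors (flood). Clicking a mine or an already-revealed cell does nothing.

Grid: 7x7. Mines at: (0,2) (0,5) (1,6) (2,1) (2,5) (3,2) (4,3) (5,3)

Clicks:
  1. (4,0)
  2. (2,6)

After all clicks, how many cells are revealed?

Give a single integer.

Click 1 (4,0) count=0: revealed 11 new [(3,0) (3,1) (4,0) (4,1) (4,2) (5,0) (5,1) (5,2) (6,0) (6,1) (6,2)] -> total=11
Click 2 (2,6) count=2: revealed 1 new [(2,6)] -> total=12

Answer: 12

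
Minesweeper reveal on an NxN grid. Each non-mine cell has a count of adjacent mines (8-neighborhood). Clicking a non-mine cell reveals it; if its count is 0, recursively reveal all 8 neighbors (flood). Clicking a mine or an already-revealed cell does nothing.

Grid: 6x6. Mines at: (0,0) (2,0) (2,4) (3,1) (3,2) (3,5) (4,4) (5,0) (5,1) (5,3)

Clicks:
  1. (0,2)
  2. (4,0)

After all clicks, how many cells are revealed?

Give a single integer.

Answer: 14

Derivation:
Click 1 (0,2) count=0: revealed 13 new [(0,1) (0,2) (0,3) (0,4) (0,5) (1,1) (1,2) (1,3) (1,4) (1,5) (2,1) (2,2) (2,3)] -> total=13
Click 2 (4,0) count=3: revealed 1 new [(4,0)] -> total=14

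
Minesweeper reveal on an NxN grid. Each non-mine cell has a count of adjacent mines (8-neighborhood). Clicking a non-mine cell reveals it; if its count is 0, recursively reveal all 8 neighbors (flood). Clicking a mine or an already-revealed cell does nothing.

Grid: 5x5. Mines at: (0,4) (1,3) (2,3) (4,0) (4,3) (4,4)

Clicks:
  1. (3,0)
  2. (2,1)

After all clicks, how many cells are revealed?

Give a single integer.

Answer: 12

Derivation:
Click 1 (3,0) count=1: revealed 1 new [(3,0)] -> total=1
Click 2 (2,1) count=0: revealed 11 new [(0,0) (0,1) (0,2) (1,0) (1,1) (1,2) (2,0) (2,1) (2,2) (3,1) (3,2)] -> total=12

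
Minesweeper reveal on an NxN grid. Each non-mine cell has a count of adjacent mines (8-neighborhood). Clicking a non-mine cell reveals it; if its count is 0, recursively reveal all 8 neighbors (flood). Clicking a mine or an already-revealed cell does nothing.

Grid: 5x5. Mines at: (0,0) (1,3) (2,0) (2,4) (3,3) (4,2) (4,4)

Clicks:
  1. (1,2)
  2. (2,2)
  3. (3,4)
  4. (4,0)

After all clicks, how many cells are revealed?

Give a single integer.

Answer: 7

Derivation:
Click 1 (1,2) count=1: revealed 1 new [(1,2)] -> total=1
Click 2 (2,2) count=2: revealed 1 new [(2,2)] -> total=2
Click 3 (3,4) count=3: revealed 1 new [(3,4)] -> total=3
Click 4 (4,0) count=0: revealed 4 new [(3,0) (3,1) (4,0) (4,1)] -> total=7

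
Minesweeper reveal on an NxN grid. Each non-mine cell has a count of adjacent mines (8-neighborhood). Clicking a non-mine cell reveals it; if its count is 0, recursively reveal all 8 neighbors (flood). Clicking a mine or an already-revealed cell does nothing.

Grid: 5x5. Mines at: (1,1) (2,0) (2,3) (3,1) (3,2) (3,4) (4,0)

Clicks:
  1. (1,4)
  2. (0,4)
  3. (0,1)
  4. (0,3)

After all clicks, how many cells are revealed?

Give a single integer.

Answer: 7

Derivation:
Click 1 (1,4) count=1: revealed 1 new [(1,4)] -> total=1
Click 2 (0,4) count=0: revealed 5 new [(0,2) (0,3) (0,4) (1,2) (1,3)] -> total=6
Click 3 (0,1) count=1: revealed 1 new [(0,1)] -> total=7
Click 4 (0,3) count=0: revealed 0 new [(none)] -> total=7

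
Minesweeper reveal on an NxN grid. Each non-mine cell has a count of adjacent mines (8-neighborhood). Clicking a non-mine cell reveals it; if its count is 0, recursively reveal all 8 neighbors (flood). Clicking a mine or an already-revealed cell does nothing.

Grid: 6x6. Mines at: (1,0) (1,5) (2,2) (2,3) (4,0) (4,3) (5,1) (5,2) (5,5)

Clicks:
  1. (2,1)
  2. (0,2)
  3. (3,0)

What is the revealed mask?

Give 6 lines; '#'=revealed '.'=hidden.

Click 1 (2,1) count=2: revealed 1 new [(2,1)] -> total=1
Click 2 (0,2) count=0: revealed 8 new [(0,1) (0,2) (0,3) (0,4) (1,1) (1,2) (1,3) (1,4)] -> total=9
Click 3 (3,0) count=1: revealed 1 new [(3,0)] -> total=10

Answer: .####.
.####.
.#....
#.....
......
......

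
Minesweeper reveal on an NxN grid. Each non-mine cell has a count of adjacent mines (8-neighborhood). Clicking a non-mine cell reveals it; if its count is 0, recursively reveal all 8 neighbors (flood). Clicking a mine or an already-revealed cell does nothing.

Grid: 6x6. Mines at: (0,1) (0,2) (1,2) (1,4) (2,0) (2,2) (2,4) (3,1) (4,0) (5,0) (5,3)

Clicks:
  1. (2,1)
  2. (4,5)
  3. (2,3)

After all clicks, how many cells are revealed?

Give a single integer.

Answer: 8

Derivation:
Click 1 (2,1) count=4: revealed 1 new [(2,1)] -> total=1
Click 2 (4,5) count=0: revealed 6 new [(3,4) (3,5) (4,4) (4,5) (5,4) (5,5)] -> total=7
Click 3 (2,3) count=4: revealed 1 new [(2,3)] -> total=8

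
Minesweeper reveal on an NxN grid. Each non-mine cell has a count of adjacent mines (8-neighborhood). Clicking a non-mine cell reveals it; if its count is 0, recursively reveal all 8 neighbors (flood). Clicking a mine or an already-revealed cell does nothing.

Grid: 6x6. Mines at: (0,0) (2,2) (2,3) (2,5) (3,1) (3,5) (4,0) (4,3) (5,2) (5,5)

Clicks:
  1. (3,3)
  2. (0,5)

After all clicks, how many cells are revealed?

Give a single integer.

Answer: 11

Derivation:
Click 1 (3,3) count=3: revealed 1 new [(3,3)] -> total=1
Click 2 (0,5) count=0: revealed 10 new [(0,1) (0,2) (0,3) (0,4) (0,5) (1,1) (1,2) (1,3) (1,4) (1,5)] -> total=11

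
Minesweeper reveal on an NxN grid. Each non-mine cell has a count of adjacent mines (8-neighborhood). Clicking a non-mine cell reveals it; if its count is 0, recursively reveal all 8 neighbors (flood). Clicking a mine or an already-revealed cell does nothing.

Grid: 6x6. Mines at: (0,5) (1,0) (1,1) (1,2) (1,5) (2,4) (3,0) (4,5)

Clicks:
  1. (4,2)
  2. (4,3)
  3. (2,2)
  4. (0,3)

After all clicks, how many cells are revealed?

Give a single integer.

Click 1 (4,2) count=0: revealed 17 new [(2,1) (2,2) (2,3) (3,1) (3,2) (3,3) (3,4) (4,0) (4,1) (4,2) (4,3) (4,4) (5,0) (5,1) (5,2) (5,3) (5,4)] -> total=17
Click 2 (4,3) count=0: revealed 0 new [(none)] -> total=17
Click 3 (2,2) count=2: revealed 0 new [(none)] -> total=17
Click 4 (0,3) count=1: revealed 1 new [(0,3)] -> total=18

Answer: 18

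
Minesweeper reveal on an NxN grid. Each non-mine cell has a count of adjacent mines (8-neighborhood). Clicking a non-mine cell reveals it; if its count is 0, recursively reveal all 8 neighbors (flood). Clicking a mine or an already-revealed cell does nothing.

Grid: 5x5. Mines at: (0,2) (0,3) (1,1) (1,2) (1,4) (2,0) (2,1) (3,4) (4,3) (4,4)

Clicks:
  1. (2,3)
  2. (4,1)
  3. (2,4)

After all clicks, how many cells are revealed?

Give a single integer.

Answer: 8

Derivation:
Click 1 (2,3) count=3: revealed 1 new [(2,3)] -> total=1
Click 2 (4,1) count=0: revealed 6 new [(3,0) (3,1) (3,2) (4,0) (4,1) (4,2)] -> total=7
Click 3 (2,4) count=2: revealed 1 new [(2,4)] -> total=8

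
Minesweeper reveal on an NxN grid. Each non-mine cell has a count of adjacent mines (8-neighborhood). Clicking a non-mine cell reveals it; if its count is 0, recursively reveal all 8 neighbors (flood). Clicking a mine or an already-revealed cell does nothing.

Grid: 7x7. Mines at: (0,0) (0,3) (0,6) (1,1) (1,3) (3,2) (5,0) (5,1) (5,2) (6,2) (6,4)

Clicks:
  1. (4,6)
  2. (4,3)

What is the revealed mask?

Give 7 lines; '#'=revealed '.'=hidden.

Click 1 (4,6) count=0: revealed 21 new [(1,4) (1,5) (1,6) (2,3) (2,4) (2,5) (2,6) (3,3) (3,4) (3,5) (3,6) (4,3) (4,4) (4,5) (4,6) (5,3) (5,4) (5,5) (5,6) (6,5) (6,6)] -> total=21
Click 2 (4,3) count=2: revealed 0 new [(none)] -> total=21

Answer: .......
....###
...####
...####
...####
...####
.....##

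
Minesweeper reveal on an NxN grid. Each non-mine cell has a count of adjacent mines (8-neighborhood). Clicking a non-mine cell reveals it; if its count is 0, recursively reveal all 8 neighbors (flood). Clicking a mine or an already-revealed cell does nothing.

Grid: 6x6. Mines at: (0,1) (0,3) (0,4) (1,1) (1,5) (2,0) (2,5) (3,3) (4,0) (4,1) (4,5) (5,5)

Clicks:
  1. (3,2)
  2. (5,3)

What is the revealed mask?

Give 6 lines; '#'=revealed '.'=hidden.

Answer: ......
......
......
..#...
..###.
..###.

Derivation:
Click 1 (3,2) count=2: revealed 1 new [(3,2)] -> total=1
Click 2 (5,3) count=0: revealed 6 new [(4,2) (4,3) (4,4) (5,2) (5,3) (5,4)] -> total=7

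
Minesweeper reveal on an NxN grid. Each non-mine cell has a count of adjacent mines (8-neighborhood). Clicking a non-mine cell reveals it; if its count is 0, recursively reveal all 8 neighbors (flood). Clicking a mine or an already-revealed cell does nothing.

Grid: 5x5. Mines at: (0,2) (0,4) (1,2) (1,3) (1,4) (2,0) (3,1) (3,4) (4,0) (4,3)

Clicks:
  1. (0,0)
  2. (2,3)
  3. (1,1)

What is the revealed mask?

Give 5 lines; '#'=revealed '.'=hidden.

Answer: ##...
##...
...#.
.....
.....

Derivation:
Click 1 (0,0) count=0: revealed 4 new [(0,0) (0,1) (1,0) (1,1)] -> total=4
Click 2 (2,3) count=4: revealed 1 new [(2,3)] -> total=5
Click 3 (1,1) count=3: revealed 0 new [(none)] -> total=5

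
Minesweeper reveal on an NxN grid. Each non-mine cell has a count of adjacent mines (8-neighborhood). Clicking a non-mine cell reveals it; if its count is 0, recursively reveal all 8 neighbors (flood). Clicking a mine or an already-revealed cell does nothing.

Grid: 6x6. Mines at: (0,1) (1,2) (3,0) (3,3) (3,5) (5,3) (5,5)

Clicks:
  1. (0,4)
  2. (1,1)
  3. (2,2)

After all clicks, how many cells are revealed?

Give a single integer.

Click 1 (0,4) count=0: revealed 9 new [(0,3) (0,4) (0,5) (1,3) (1,4) (1,5) (2,3) (2,4) (2,5)] -> total=9
Click 2 (1,1) count=2: revealed 1 new [(1,1)] -> total=10
Click 3 (2,2) count=2: revealed 1 new [(2,2)] -> total=11

Answer: 11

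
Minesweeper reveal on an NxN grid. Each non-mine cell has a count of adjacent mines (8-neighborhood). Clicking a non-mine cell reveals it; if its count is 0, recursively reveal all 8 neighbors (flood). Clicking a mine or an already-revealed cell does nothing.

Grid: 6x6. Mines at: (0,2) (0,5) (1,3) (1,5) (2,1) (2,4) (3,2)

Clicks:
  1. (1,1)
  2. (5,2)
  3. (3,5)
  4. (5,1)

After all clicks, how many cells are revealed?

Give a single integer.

Answer: 18

Derivation:
Click 1 (1,1) count=2: revealed 1 new [(1,1)] -> total=1
Click 2 (5,2) count=0: revealed 17 new [(3,0) (3,1) (3,3) (3,4) (3,5) (4,0) (4,1) (4,2) (4,3) (4,4) (4,5) (5,0) (5,1) (5,2) (5,3) (5,4) (5,5)] -> total=18
Click 3 (3,5) count=1: revealed 0 new [(none)] -> total=18
Click 4 (5,1) count=0: revealed 0 new [(none)] -> total=18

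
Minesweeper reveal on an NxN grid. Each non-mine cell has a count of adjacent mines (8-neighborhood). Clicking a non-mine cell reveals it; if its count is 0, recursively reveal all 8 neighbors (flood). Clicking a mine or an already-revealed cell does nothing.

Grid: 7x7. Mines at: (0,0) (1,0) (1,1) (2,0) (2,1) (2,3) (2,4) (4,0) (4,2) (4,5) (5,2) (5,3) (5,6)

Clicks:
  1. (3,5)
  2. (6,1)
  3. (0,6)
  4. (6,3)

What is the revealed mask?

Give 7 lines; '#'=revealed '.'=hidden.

Answer: ..#####
..#####
.....##
.....##
.......
.......
.#.#...

Derivation:
Click 1 (3,5) count=2: revealed 1 new [(3,5)] -> total=1
Click 2 (6,1) count=1: revealed 1 new [(6,1)] -> total=2
Click 3 (0,6) count=0: revealed 13 new [(0,2) (0,3) (0,4) (0,5) (0,6) (1,2) (1,3) (1,4) (1,5) (1,6) (2,5) (2,6) (3,6)] -> total=15
Click 4 (6,3) count=2: revealed 1 new [(6,3)] -> total=16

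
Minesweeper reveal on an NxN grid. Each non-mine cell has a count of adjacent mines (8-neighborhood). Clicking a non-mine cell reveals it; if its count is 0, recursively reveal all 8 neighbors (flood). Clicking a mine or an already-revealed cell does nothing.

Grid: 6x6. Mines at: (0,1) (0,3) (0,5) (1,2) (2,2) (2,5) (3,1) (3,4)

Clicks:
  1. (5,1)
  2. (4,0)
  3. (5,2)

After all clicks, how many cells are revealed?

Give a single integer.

Answer: 12

Derivation:
Click 1 (5,1) count=0: revealed 12 new [(4,0) (4,1) (4,2) (4,3) (4,4) (4,5) (5,0) (5,1) (5,2) (5,3) (5,4) (5,5)] -> total=12
Click 2 (4,0) count=1: revealed 0 new [(none)] -> total=12
Click 3 (5,2) count=0: revealed 0 new [(none)] -> total=12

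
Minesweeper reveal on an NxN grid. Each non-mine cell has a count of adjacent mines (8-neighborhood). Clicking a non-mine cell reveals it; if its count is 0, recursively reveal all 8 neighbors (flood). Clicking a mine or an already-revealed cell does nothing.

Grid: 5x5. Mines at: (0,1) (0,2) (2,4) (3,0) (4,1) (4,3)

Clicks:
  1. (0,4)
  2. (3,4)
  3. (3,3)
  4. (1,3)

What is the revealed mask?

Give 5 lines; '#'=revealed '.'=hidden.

Answer: ...##
...##
.....
...##
.....

Derivation:
Click 1 (0,4) count=0: revealed 4 new [(0,3) (0,4) (1,3) (1,4)] -> total=4
Click 2 (3,4) count=2: revealed 1 new [(3,4)] -> total=5
Click 3 (3,3) count=2: revealed 1 new [(3,3)] -> total=6
Click 4 (1,3) count=2: revealed 0 new [(none)] -> total=6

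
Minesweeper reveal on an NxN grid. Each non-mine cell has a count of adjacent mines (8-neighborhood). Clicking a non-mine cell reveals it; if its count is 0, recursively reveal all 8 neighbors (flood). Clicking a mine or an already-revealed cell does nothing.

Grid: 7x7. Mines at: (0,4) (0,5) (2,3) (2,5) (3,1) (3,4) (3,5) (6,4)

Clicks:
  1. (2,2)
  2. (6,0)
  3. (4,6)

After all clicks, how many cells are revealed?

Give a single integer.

Click 1 (2,2) count=2: revealed 1 new [(2,2)] -> total=1
Click 2 (6,0) count=0: revealed 12 new [(4,0) (4,1) (4,2) (4,3) (5,0) (5,1) (5,2) (5,3) (6,0) (6,1) (6,2) (6,3)] -> total=13
Click 3 (4,6) count=1: revealed 1 new [(4,6)] -> total=14

Answer: 14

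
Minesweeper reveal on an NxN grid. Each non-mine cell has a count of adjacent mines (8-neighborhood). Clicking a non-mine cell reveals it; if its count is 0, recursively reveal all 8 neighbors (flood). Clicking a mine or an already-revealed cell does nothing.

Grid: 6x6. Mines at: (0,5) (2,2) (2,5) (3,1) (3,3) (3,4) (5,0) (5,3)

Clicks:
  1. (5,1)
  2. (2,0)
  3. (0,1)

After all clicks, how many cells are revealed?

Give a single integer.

Click 1 (5,1) count=1: revealed 1 new [(5,1)] -> total=1
Click 2 (2,0) count=1: revealed 1 new [(2,0)] -> total=2
Click 3 (0,1) count=0: revealed 11 new [(0,0) (0,1) (0,2) (0,3) (0,4) (1,0) (1,1) (1,2) (1,3) (1,4) (2,1)] -> total=13

Answer: 13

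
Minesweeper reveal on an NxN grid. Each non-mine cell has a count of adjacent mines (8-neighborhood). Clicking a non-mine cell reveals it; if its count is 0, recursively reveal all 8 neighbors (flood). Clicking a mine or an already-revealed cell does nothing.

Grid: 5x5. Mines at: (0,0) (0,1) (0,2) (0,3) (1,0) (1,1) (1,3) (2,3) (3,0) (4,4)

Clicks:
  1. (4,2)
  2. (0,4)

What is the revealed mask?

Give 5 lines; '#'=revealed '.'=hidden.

Click 1 (4,2) count=0: revealed 6 new [(3,1) (3,2) (3,3) (4,1) (4,2) (4,3)] -> total=6
Click 2 (0,4) count=2: revealed 1 new [(0,4)] -> total=7

Answer: ....#
.....
.....
.###.
.###.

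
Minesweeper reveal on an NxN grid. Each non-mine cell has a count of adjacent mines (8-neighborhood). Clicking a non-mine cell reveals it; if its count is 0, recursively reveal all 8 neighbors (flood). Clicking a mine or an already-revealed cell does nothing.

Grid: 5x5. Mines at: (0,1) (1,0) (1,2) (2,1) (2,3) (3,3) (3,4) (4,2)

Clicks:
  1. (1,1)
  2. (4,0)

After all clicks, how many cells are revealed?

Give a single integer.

Answer: 5

Derivation:
Click 1 (1,1) count=4: revealed 1 new [(1,1)] -> total=1
Click 2 (4,0) count=0: revealed 4 new [(3,0) (3,1) (4,0) (4,1)] -> total=5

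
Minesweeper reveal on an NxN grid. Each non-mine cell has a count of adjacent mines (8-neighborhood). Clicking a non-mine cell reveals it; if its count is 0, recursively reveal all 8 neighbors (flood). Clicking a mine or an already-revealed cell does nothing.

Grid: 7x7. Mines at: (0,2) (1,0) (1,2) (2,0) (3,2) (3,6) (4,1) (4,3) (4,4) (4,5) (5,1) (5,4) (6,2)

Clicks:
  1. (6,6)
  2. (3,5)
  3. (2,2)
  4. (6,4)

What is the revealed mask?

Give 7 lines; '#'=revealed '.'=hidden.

Click 1 (6,6) count=0: revealed 4 new [(5,5) (5,6) (6,5) (6,6)] -> total=4
Click 2 (3,5) count=3: revealed 1 new [(3,5)] -> total=5
Click 3 (2,2) count=2: revealed 1 new [(2,2)] -> total=6
Click 4 (6,4) count=1: revealed 1 new [(6,4)] -> total=7

Answer: .......
.......
..#....
.....#.
.......
.....##
....###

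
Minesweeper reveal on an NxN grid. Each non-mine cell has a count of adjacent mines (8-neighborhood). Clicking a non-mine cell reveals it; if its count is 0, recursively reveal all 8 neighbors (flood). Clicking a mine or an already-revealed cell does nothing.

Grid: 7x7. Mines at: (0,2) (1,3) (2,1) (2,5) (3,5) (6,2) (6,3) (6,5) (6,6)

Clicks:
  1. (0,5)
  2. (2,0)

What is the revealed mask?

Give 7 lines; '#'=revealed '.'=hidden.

Click 1 (0,5) count=0: revealed 6 new [(0,4) (0,5) (0,6) (1,4) (1,5) (1,6)] -> total=6
Click 2 (2,0) count=1: revealed 1 new [(2,0)] -> total=7

Answer: ....###
....###
#......
.......
.......
.......
.......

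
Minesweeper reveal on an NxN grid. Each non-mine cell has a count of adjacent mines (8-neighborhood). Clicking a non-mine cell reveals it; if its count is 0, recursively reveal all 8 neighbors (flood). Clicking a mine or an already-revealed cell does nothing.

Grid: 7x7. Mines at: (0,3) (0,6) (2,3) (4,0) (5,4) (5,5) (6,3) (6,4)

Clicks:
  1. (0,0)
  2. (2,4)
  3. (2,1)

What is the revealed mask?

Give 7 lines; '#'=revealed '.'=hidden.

Click 1 (0,0) count=0: revealed 12 new [(0,0) (0,1) (0,2) (1,0) (1,1) (1,2) (2,0) (2,1) (2,2) (3,0) (3,1) (3,2)] -> total=12
Click 2 (2,4) count=1: revealed 1 new [(2,4)] -> total=13
Click 3 (2,1) count=0: revealed 0 new [(none)] -> total=13

Answer: ###....
###....
###.#..
###....
.......
.......
.......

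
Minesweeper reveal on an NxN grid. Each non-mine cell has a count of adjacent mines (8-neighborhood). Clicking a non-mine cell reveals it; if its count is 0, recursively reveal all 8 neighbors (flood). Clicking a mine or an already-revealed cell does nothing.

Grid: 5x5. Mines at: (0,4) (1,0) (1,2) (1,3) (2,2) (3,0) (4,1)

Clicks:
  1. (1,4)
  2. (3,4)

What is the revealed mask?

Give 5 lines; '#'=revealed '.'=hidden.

Answer: .....
....#
...##
..###
..###

Derivation:
Click 1 (1,4) count=2: revealed 1 new [(1,4)] -> total=1
Click 2 (3,4) count=0: revealed 8 new [(2,3) (2,4) (3,2) (3,3) (3,4) (4,2) (4,3) (4,4)] -> total=9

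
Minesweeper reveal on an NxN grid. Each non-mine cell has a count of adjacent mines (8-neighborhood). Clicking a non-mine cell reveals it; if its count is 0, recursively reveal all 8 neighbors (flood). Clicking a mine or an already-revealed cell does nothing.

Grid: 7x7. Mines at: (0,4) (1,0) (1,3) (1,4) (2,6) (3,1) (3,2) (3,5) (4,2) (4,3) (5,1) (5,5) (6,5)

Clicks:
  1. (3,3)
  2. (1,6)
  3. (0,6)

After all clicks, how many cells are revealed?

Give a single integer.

Answer: 5

Derivation:
Click 1 (3,3) count=3: revealed 1 new [(3,3)] -> total=1
Click 2 (1,6) count=1: revealed 1 new [(1,6)] -> total=2
Click 3 (0,6) count=0: revealed 3 new [(0,5) (0,6) (1,5)] -> total=5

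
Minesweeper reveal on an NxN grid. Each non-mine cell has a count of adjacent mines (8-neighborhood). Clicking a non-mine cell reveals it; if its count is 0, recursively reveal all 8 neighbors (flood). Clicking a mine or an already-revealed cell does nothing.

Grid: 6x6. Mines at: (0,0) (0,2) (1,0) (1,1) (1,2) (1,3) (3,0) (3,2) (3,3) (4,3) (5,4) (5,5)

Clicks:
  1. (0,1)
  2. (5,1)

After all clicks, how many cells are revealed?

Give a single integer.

Answer: 7

Derivation:
Click 1 (0,1) count=5: revealed 1 new [(0,1)] -> total=1
Click 2 (5,1) count=0: revealed 6 new [(4,0) (4,1) (4,2) (5,0) (5,1) (5,2)] -> total=7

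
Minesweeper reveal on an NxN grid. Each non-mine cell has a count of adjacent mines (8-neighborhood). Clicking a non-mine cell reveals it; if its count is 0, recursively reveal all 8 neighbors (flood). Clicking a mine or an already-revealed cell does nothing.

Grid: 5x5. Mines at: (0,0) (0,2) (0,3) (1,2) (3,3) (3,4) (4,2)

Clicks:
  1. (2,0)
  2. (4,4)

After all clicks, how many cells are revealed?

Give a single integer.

Click 1 (2,0) count=0: revealed 8 new [(1,0) (1,1) (2,0) (2,1) (3,0) (3,1) (4,0) (4,1)] -> total=8
Click 2 (4,4) count=2: revealed 1 new [(4,4)] -> total=9

Answer: 9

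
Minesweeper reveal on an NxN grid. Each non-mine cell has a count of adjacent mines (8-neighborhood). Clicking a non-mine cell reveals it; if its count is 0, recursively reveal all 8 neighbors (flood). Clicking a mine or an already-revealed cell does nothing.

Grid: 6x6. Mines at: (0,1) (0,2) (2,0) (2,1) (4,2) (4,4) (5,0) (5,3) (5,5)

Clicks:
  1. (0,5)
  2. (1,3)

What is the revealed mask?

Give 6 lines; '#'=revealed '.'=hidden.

Click 1 (0,5) count=0: revealed 15 new [(0,3) (0,4) (0,5) (1,2) (1,3) (1,4) (1,5) (2,2) (2,3) (2,4) (2,5) (3,2) (3,3) (3,4) (3,5)] -> total=15
Click 2 (1,3) count=1: revealed 0 new [(none)] -> total=15

Answer: ...###
..####
..####
..####
......
......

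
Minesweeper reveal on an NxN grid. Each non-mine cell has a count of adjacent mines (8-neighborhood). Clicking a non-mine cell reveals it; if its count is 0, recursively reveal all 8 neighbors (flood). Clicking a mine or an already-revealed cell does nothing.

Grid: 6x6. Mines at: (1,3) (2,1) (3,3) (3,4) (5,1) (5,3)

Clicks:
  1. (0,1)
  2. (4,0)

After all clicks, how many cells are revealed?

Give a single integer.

Answer: 7

Derivation:
Click 1 (0,1) count=0: revealed 6 new [(0,0) (0,1) (0,2) (1,0) (1,1) (1,2)] -> total=6
Click 2 (4,0) count=1: revealed 1 new [(4,0)] -> total=7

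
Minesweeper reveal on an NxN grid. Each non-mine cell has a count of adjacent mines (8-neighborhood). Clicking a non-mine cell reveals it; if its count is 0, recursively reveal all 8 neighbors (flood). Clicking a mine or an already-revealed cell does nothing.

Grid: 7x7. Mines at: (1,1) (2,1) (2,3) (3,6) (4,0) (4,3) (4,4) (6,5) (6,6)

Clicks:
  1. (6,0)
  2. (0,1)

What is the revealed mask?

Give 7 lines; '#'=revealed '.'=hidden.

Answer: .#.....
.......
.......
.......
.......
#####..
#####..

Derivation:
Click 1 (6,0) count=0: revealed 10 new [(5,0) (5,1) (5,2) (5,3) (5,4) (6,0) (6,1) (6,2) (6,3) (6,4)] -> total=10
Click 2 (0,1) count=1: revealed 1 new [(0,1)] -> total=11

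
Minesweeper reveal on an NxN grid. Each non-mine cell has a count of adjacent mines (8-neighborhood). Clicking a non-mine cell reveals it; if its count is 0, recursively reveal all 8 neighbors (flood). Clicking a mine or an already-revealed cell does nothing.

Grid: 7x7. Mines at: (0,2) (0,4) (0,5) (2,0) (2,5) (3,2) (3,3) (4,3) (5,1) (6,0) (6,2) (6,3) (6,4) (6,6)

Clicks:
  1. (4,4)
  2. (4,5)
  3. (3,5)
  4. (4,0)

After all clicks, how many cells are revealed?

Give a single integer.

Answer: 10

Derivation:
Click 1 (4,4) count=2: revealed 1 new [(4,4)] -> total=1
Click 2 (4,5) count=0: revealed 8 new [(3,4) (3,5) (3,6) (4,5) (4,6) (5,4) (5,5) (5,6)] -> total=9
Click 3 (3,5) count=1: revealed 0 new [(none)] -> total=9
Click 4 (4,0) count=1: revealed 1 new [(4,0)] -> total=10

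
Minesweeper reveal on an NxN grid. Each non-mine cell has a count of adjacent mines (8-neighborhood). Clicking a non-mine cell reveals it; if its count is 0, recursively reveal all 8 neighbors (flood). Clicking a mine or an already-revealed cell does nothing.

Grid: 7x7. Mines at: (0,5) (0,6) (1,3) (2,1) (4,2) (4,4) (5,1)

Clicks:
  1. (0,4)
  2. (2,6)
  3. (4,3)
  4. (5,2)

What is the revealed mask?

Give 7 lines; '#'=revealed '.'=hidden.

Answer: ....#..
....###
....###
....###
...#.##
..#####
..#####

Derivation:
Click 1 (0,4) count=2: revealed 1 new [(0,4)] -> total=1
Click 2 (2,6) count=0: revealed 21 new [(1,4) (1,5) (1,6) (2,4) (2,5) (2,6) (3,4) (3,5) (3,6) (4,5) (4,6) (5,2) (5,3) (5,4) (5,5) (5,6) (6,2) (6,3) (6,4) (6,5) (6,6)] -> total=22
Click 3 (4,3) count=2: revealed 1 new [(4,3)] -> total=23
Click 4 (5,2) count=2: revealed 0 new [(none)] -> total=23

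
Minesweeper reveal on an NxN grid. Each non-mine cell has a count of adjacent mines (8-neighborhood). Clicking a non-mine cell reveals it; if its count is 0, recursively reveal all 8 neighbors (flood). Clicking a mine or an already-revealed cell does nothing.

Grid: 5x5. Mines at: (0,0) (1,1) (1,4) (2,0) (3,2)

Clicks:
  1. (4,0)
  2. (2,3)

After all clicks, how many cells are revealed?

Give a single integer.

Click 1 (4,0) count=0: revealed 4 new [(3,0) (3,1) (4,0) (4,1)] -> total=4
Click 2 (2,3) count=2: revealed 1 new [(2,3)] -> total=5

Answer: 5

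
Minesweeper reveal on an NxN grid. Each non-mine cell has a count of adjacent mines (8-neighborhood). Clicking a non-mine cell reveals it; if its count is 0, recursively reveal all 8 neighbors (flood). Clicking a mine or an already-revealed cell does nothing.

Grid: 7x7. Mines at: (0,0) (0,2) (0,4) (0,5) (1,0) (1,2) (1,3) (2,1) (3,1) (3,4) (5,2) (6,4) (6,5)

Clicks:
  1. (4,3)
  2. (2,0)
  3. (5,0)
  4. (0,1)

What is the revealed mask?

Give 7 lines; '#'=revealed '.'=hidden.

Click 1 (4,3) count=2: revealed 1 new [(4,3)] -> total=1
Click 2 (2,0) count=3: revealed 1 new [(2,0)] -> total=2
Click 3 (5,0) count=0: revealed 6 new [(4,0) (4,1) (5,0) (5,1) (6,0) (6,1)] -> total=8
Click 4 (0,1) count=4: revealed 1 new [(0,1)] -> total=9

Answer: .#.....
.......
#......
.......
##.#...
##.....
##.....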